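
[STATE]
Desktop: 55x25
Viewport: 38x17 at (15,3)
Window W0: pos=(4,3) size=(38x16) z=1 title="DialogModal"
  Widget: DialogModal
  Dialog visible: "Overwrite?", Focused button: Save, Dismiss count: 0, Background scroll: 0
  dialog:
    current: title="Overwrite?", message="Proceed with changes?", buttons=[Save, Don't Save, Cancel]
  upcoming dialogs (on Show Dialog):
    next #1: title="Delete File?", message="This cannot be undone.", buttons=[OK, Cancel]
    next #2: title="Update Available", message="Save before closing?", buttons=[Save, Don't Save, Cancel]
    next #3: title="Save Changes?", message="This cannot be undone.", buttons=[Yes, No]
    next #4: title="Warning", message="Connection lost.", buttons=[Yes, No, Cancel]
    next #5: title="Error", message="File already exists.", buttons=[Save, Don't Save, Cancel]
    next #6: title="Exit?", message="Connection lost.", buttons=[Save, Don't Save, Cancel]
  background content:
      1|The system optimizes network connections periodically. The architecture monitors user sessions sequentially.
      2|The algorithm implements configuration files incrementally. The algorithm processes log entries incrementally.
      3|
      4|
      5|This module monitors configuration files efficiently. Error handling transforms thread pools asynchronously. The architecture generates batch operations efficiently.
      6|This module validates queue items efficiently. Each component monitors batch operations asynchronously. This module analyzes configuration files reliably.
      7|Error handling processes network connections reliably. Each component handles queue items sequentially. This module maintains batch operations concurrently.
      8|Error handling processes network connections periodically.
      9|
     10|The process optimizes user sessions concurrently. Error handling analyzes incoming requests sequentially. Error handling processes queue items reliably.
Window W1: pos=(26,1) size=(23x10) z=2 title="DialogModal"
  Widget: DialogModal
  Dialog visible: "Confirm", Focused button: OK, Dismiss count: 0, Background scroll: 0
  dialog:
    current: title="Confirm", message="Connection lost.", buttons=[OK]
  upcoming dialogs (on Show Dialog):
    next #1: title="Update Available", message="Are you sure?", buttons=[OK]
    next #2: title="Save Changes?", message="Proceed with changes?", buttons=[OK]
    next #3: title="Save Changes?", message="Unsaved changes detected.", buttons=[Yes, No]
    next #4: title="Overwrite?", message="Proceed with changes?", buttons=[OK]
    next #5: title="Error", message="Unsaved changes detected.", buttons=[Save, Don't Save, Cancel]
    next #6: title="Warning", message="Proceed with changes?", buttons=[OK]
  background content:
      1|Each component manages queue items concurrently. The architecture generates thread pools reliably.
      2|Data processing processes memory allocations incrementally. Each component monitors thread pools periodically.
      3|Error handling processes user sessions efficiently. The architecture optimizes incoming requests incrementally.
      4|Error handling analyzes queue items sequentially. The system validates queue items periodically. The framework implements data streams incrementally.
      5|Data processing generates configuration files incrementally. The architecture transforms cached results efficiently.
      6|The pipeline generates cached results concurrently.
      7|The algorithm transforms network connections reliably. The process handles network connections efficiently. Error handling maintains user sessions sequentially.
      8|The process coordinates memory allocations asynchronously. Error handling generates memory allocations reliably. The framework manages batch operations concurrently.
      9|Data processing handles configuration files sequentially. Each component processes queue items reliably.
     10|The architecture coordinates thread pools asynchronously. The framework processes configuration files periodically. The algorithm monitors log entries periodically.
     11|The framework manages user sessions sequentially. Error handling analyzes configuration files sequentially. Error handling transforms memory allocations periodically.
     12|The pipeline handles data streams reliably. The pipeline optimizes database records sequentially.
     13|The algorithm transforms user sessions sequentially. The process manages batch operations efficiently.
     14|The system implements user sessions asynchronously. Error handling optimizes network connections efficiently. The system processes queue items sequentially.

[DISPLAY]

━━━━━━━━━━━┠─────────────────────┨    
al         ┃Ea┌───────────────┐ge┃    
───────────┃Da│    Confirm    │ce┃    
 optimizes ┃Er│Connection lost│es┃    
thm impleme┃Er│      [OK]     │yz┃    
           ┃Da└───────────────┘er┃    
───────────┃The pipeline generate┃    
   Overwrit┗━━━━━━━━━━━━━━━━━━━━━┛    
ceed with changes?     │ef┃           
  Don't Save   Cancel  │on┃           
───────────────────────┘on┃           
                          ┃           
s optimizes user sessions ┃           
                          ┃           
                          ┃           
━━━━━━━━━━━━━━━━━━━━━━━━━━┛           
                                      


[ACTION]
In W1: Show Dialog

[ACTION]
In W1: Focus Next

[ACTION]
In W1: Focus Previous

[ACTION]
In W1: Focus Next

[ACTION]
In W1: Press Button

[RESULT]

━━━━━━━━━━━┠─────────────────────┨    
al         ┃Each component manage┃    
───────────┃Data processing proce┃    
 optimizes ┃Error handling proces┃    
thm impleme┃Error handling analyz┃    
           ┃Data processing gener┃    
───────────┃The pipeline generate┃    
   Overwrit┗━━━━━━━━━━━━━━━━━━━━━┛    
ceed with changes?     │ef┃           
  Don't Save   Cancel  │on┃           
───────────────────────┘on┃           
                          ┃           
s optimizes user sessions ┃           
                          ┃           
                          ┃           
━━━━━━━━━━━━━━━━━━━━━━━━━━┛           
                                      


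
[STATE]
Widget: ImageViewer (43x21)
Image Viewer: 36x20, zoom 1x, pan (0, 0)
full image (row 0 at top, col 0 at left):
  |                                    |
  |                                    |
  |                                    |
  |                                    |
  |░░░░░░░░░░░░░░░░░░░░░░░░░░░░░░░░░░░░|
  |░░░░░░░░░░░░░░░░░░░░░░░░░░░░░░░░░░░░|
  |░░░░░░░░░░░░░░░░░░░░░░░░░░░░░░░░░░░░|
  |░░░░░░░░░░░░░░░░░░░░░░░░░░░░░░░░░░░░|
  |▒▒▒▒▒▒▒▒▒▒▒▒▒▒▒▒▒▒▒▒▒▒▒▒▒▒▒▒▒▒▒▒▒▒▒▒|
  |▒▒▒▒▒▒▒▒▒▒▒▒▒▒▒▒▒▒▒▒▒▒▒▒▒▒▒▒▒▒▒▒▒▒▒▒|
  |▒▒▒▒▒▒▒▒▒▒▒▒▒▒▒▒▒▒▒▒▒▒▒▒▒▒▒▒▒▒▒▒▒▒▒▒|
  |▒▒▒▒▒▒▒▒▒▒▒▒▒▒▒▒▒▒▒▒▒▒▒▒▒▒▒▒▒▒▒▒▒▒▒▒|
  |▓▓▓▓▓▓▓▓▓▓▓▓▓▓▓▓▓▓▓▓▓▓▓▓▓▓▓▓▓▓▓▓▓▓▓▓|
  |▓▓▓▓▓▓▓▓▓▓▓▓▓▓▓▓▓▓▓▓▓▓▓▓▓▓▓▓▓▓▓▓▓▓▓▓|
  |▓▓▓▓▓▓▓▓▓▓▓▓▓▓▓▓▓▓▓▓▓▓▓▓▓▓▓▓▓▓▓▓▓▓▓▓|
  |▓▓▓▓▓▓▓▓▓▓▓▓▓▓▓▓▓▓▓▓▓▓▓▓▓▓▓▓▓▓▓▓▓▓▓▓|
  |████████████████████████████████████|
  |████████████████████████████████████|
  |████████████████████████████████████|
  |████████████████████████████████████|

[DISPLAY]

                                           
                                           
                                           
                                           
░░░░░░░░░░░░░░░░░░░░░░░░░░░░░░░░░░░░       
░░░░░░░░░░░░░░░░░░░░░░░░░░░░░░░░░░░░       
░░░░░░░░░░░░░░░░░░░░░░░░░░░░░░░░░░░░       
░░░░░░░░░░░░░░░░░░░░░░░░░░░░░░░░░░░░       
▒▒▒▒▒▒▒▒▒▒▒▒▒▒▒▒▒▒▒▒▒▒▒▒▒▒▒▒▒▒▒▒▒▒▒▒       
▒▒▒▒▒▒▒▒▒▒▒▒▒▒▒▒▒▒▒▒▒▒▒▒▒▒▒▒▒▒▒▒▒▒▒▒       
▒▒▒▒▒▒▒▒▒▒▒▒▒▒▒▒▒▒▒▒▒▒▒▒▒▒▒▒▒▒▒▒▒▒▒▒       
▒▒▒▒▒▒▒▒▒▒▒▒▒▒▒▒▒▒▒▒▒▒▒▒▒▒▒▒▒▒▒▒▒▒▒▒       
▓▓▓▓▓▓▓▓▓▓▓▓▓▓▓▓▓▓▓▓▓▓▓▓▓▓▓▓▓▓▓▓▓▓▓▓       
▓▓▓▓▓▓▓▓▓▓▓▓▓▓▓▓▓▓▓▓▓▓▓▓▓▓▓▓▓▓▓▓▓▓▓▓       
▓▓▓▓▓▓▓▓▓▓▓▓▓▓▓▓▓▓▓▓▓▓▓▓▓▓▓▓▓▓▓▓▓▓▓▓       
▓▓▓▓▓▓▓▓▓▓▓▓▓▓▓▓▓▓▓▓▓▓▓▓▓▓▓▓▓▓▓▓▓▓▓▓       
████████████████████████████████████       
████████████████████████████████████       
████████████████████████████████████       
████████████████████████████████████       
                                           


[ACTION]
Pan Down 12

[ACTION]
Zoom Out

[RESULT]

▓▓▓▓▓▓▓▓▓▓▓▓▓▓▓▓▓▓▓▓▓▓▓▓▓▓▓▓▓▓▓▓▓▓▓▓       
▓▓▓▓▓▓▓▓▓▓▓▓▓▓▓▓▓▓▓▓▓▓▓▓▓▓▓▓▓▓▓▓▓▓▓▓       
▓▓▓▓▓▓▓▓▓▓▓▓▓▓▓▓▓▓▓▓▓▓▓▓▓▓▓▓▓▓▓▓▓▓▓▓       
▓▓▓▓▓▓▓▓▓▓▓▓▓▓▓▓▓▓▓▓▓▓▓▓▓▓▓▓▓▓▓▓▓▓▓▓       
████████████████████████████████████       
████████████████████████████████████       
████████████████████████████████████       
████████████████████████████████████       
                                           
                                           
                                           
                                           
                                           
                                           
                                           
                                           
                                           
                                           
                                           
                                           
                                           


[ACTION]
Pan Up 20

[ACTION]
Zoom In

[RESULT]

                                           
                                           
                                           
                                           
                                           
                                           
                                           
                                           
░░░░░░░░░░░░░░░░░░░░░░░░░░░░░░░░░░░░░░░░░░░
░░░░░░░░░░░░░░░░░░░░░░░░░░░░░░░░░░░░░░░░░░░
░░░░░░░░░░░░░░░░░░░░░░░░░░░░░░░░░░░░░░░░░░░
░░░░░░░░░░░░░░░░░░░░░░░░░░░░░░░░░░░░░░░░░░░
░░░░░░░░░░░░░░░░░░░░░░░░░░░░░░░░░░░░░░░░░░░
░░░░░░░░░░░░░░░░░░░░░░░░░░░░░░░░░░░░░░░░░░░
░░░░░░░░░░░░░░░░░░░░░░░░░░░░░░░░░░░░░░░░░░░
░░░░░░░░░░░░░░░░░░░░░░░░░░░░░░░░░░░░░░░░░░░
▒▒▒▒▒▒▒▒▒▒▒▒▒▒▒▒▒▒▒▒▒▒▒▒▒▒▒▒▒▒▒▒▒▒▒▒▒▒▒▒▒▒▒
▒▒▒▒▒▒▒▒▒▒▒▒▒▒▒▒▒▒▒▒▒▒▒▒▒▒▒▒▒▒▒▒▒▒▒▒▒▒▒▒▒▒▒
▒▒▒▒▒▒▒▒▒▒▒▒▒▒▒▒▒▒▒▒▒▒▒▒▒▒▒▒▒▒▒▒▒▒▒▒▒▒▒▒▒▒▒
▒▒▒▒▒▒▒▒▒▒▒▒▒▒▒▒▒▒▒▒▒▒▒▒▒▒▒▒▒▒▒▒▒▒▒▒▒▒▒▒▒▒▒
▒▒▒▒▒▒▒▒▒▒▒▒▒▒▒▒▒▒▒▒▒▒▒▒▒▒▒▒▒▒▒▒▒▒▒▒▒▒▒▒▒▒▒


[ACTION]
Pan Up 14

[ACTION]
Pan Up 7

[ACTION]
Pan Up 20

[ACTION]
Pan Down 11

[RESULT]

░░░░░░░░░░░░░░░░░░░░░░░░░░░░░░░░░░░░░░░░░░░
░░░░░░░░░░░░░░░░░░░░░░░░░░░░░░░░░░░░░░░░░░░
░░░░░░░░░░░░░░░░░░░░░░░░░░░░░░░░░░░░░░░░░░░
░░░░░░░░░░░░░░░░░░░░░░░░░░░░░░░░░░░░░░░░░░░
░░░░░░░░░░░░░░░░░░░░░░░░░░░░░░░░░░░░░░░░░░░
▒▒▒▒▒▒▒▒▒▒▒▒▒▒▒▒▒▒▒▒▒▒▒▒▒▒▒▒▒▒▒▒▒▒▒▒▒▒▒▒▒▒▒
▒▒▒▒▒▒▒▒▒▒▒▒▒▒▒▒▒▒▒▒▒▒▒▒▒▒▒▒▒▒▒▒▒▒▒▒▒▒▒▒▒▒▒
▒▒▒▒▒▒▒▒▒▒▒▒▒▒▒▒▒▒▒▒▒▒▒▒▒▒▒▒▒▒▒▒▒▒▒▒▒▒▒▒▒▒▒
▒▒▒▒▒▒▒▒▒▒▒▒▒▒▒▒▒▒▒▒▒▒▒▒▒▒▒▒▒▒▒▒▒▒▒▒▒▒▒▒▒▒▒
▒▒▒▒▒▒▒▒▒▒▒▒▒▒▒▒▒▒▒▒▒▒▒▒▒▒▒▒▒▒▒▒▒▒▒▒▒▒▒▒▒▒▒
▒▒▒▒▒▒▒▒▒▒▒▒▒▒▒▒▒▒▒▒▒▒▒▒▒▒▒▒▒▒▒▒▒▒▒▒▒▒▒▒▒▒▒
▒▒▒▒▒▒▒▒▒▒▒▒▒▒▒▒▒▒▒▒▒▒▒▒▒▒▒▒▒▒▒▒▒▒▒▒▒▒▒▒▒▒▒
▒▒▒▒▒▒▒▒▒▒▒▒▒▒▒▒▒▒▒▒▒▒▒▒▒▒▒▒▒▒▒▒▒▒▒▒▒▒▒▒▒▒▒
▓▓▓▓▓▓▓▓▓▓▓▓▓▓▓▓▓▓▓▓▓▓▓▓▓▓▓▓▓▓▓▓▓▓▓▓▓▓▓▓▓▓▓
▓▓▓▓▓▓▓▓▓▓▓▓▓▓▓▓▓▓▓▓▓▓▓▓▓▓▓▓▓▓▓▓▓▓▓▓▓▓▓▓▓▓▓
▓▓▓▓▓▓▓▓▓▓▓▓▓▓▓▓▓▓▓▓▓▓▓▓▓▓▓▓▓▓▓▓▓▓▓▓▓▓▓▓▓▓▓
▓▓▓▓▓▓▓▓▓▓▓▓▓▓▓▓▓▓▓▓▓▓▓▓▓▓▓▓▓▓▓▓▓▓▓▓▓▓▓▓▓▓▓
▓▓▓▓▓▓▓▓▓▓▓▓▓▓▓▓▓▓▓▓▓▓▓▓▓▓▓▓▓▓▓▓▓▓▓▓▓▓▓▓▓▓▓
▓▓▓▓▓▓▓▓▓▓▓▓▓▓▓▓▓▓▓▓▓▓▓▓▓▓▓▓▓▓▓▓▓▓▓▓▓▓▓▓▓▓▓
▓▓▓▓▓▓▓▓▓▓▓▓▓▓▓▓▓▓▓▓▓▓▓▓▓▓▓▓▓▓▓▓▓▓▓▓▓▓▓▓▓▓▓
▓▓▓▓▓▓▓▓▓▓▓▓▓▓▓▓▓▓▓▓▓▓▓▓▓▓▓▓▓▓▓▓▓▓▓▓▓▓▓▓▓▓▓


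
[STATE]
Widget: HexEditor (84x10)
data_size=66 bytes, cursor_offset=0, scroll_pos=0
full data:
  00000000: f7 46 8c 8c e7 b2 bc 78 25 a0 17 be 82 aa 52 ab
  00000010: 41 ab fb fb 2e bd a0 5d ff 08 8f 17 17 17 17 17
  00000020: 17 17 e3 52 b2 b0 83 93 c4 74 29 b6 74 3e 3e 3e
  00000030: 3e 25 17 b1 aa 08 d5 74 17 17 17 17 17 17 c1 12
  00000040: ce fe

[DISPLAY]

00000000  F7 46 8c 8c e7 b2 bc 78  25 a0 17 be 82 aa 52 ab  |.F.....x%.....R.|      
00000010  41 ab fb fb 2e bd a0 5d  ff 08 8f 17 17 17 17 17  |A......]........|      
00000020  17 17 e3 52 b2 b0 83 93  c4 74 29 b6 74 3e 3e 3e  |...R.....t).t>>>|      
00000030  3e 25 17 b1 aa 08 d5 74  17 17 17 17 17 17 c1 12  |>%.....t........|      
00000040  ce fe                                             |..              |      
                                                                                    
                                                                                    
                                                                                    
                                                                                    
                                                                                    


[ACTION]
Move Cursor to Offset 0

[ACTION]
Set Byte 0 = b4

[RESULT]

00000000  B4 46 8c 8c e7 b2 bc 78  25 a0 17 be 82 aa 52 ab  |.F.....x%.....R.|      
00000010  41 ab fb fb 2e bd a0 5d  ff 08 8f 17 17 17 17 17  |A......]........|      
00000020  17 17 e3 52 b2 b0 83 93  c4 74 29 b6 74 3e 3e 3e  |...R.....t).t>>>|      
00000030  3e 25 17 b1 aa 08 d5 74  17 17 17 17 17 17 c1 12  |>%.....t........|      
00000040  ce fe                                             |..              |      
                                                                                    
                                                                                    
                                                                                    
                                                                                    
                                                                                    


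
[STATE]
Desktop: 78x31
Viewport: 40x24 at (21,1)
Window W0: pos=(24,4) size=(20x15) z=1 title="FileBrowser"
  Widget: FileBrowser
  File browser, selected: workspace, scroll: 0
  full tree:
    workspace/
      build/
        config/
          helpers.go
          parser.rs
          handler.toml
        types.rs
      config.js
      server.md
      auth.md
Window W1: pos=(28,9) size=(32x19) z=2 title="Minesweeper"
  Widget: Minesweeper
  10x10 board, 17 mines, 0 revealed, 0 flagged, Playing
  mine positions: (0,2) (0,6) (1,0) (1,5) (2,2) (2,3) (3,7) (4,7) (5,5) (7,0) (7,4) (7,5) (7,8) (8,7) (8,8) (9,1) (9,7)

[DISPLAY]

                                        
                                        
                                        
   ┏━━━━━━━━━━━━━━━━━━┓                 
   ┃ FileBrowser      ┃                 
   ┠──────────────────┨                 
   ┃> [-] workspace/  ┃                 
   ┃    [+] build/    ┃                 
   ┃   ┏━━━━━━━━━━━━━━━━━━━━━━━━━━━━━━┓ 
   ┃   ┃ Minesweeper                  ┃ 
   ┃   ┠──────────────────────────────┨ 
   ┃   ┃■■■■■■■■■■                    ┃ 
   ┃   ┃■■■■■■■■■■                    ┃ 
   ┃   ┃■■■■■■■■■■                    ┃ 
   ┃   ┃■■■■■■■■■■                    ┃ 
   ┃   ┃■■■■■■■■■■                    ┃ 
   ┃   ┃■■■■■■■■■■                    ┃ 
   ┗━━━┃■■■■■■■■■■                    ┃ 
       ┃■■■■■■■■■■                    ┃ 
       ┃■■■■■■■■■■                    ┃ 
       ┃■■■■■■■■■■                    ┃ 
       ┃                              ┃ 
       ┃                              ┃ 
       ┃                              ┃ 


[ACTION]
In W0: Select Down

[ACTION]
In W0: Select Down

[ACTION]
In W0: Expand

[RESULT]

                                        
                                        
                                        
   ┏━━━━━━━━━━━━━━━━━━┓                 
   ┃ FileBrowser      ┃                 
   ┠──────────────────┨                 
   ┃  [-] workspace/  ┃                 
   ┃    [+] build/    ┃                 
   ┃  >┏━━━━━━━━━━━━━━━━━━━━━━━━━━━━━━┓ 
   ┃   ┃ Minesweeper                  ┃ 
   ┃   ┠──────────────────────────────┨ 
   ┃   ┃■■■■■■■■■■                    ┃ 
   ┃   ┃■■■■■■■■■■                    ┃ 
   ┃   ┃■■■■■■■■■■                    ┃ 
   ┃   ┃■■■■■■■■■■                    ┃ 
   ┃   ┃■■■■■■■■■■                    ┃ 
   ┃   ┃■■■■■■■■■■                    ┃ 
   ┗━━━┃■■■■■■■■■■                    ┃ 
       ┃■■■■■■■■■■                    ┃ 
       ┃■■■■■■■■■■                    ┃ 
       ┃■■■■■■■■■■                    ┃ 
       ┃                              ┃ 
       ┃                              ┃ 
       ┃                              ┃ 


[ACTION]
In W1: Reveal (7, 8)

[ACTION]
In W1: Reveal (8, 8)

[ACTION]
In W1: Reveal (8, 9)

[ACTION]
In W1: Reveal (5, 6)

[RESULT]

                                        
                                        
                                        
   ┏━━━━━━━━━━━━━━━━━━┓                 
   ┃ FileBrowser      ┃                 
   ┠──────────────────┨                 
   ┃  [-] workspace/  ┃                 
   ┃    [+] build/    ┃                 
   ┃  >┏━━━━━━━━━━━━━━━━━━━━━━━━━━━━━━┓ 
   ┃   ┃ Minesweeper                  ┃ 
   ┃   ┠──────────────────────────────┨ 
   ┃   ┃■■✹■■■✹■■■                    ┃ 
   ┃   ┃✹■■■■✹■■■■                    ┃ 
   ┃   ┃■■✹✹■■■■■■                    ┃ 
   ┃   ┃■■■■■■■✹■■                    ┃ 
   ┃   ┃■■■■■■■✹■■                    ┃ 
   ┃   ┃■■■■■✹■■■■                    ┃ 
   ┗━━━┃■■■■■■■■■■                    ┃ 
       ┃✹■■■✹✹■■✹■                    ┃ 
       ┃■■■■■■■✹✹■                    ┃ 
       ┃■✹■■■■■✹■■                    ┃ 
       ┃                              ┃ 
       ┃                              ┃ 
       ┃                              ┃ 


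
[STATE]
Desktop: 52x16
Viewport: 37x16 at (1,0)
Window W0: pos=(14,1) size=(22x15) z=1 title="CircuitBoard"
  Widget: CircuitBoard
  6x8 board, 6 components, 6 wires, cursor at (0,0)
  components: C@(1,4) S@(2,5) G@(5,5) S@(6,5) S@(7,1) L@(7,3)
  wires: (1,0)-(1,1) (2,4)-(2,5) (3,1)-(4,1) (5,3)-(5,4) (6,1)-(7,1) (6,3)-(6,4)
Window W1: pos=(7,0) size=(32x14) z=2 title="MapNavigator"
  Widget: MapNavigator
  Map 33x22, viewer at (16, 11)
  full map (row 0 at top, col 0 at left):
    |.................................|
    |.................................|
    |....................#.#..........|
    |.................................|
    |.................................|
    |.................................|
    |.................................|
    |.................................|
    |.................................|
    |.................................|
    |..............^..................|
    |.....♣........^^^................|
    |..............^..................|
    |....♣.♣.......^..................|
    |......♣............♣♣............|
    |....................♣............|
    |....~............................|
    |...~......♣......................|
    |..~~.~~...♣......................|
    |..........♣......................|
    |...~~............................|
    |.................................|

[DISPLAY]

      ┏━━━━━━━━━━━━━━━━━━━━━━━━━━━━━━
      ┃ MapNavigator                 
      ┠──────────────────────────────
      ┃..............................
      ┃..............................
      ┃..............................
      ┃..............................
      ┃.............^................
      ┃....♣........^^@..............
      ┃.............^................
      ┃...♣.♣.......^................
      ┃.....♣............♣♣..........
      ┃...................♣..........
      ┗━━━━━━━━━━━━━━━━━━━━━━━━━━━━━━
             ┃                    ┃  
             ┗━━━━━━━━━━━━━━━━━━━━┛  


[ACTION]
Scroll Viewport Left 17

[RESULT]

       ┏━━━━━━━━━━━━━━━━━━━━━━━━━━━━━
       ┃ MapNavigator                
       ┠─────────────────────────────
       ┃.............................
       ┃.............................
       ┃.............................
       ┃.............................
       ┃.............^...............
       ┃....♣........^^@.............
       ┃.............^...............
       ┃...♣.♣.......^...............
       ┃.....♣............♣♣.........
       ┃...................♣.........
       ┗━━━━━━━━━━━━━━━━━━━━━━━━━━━━━
              ┃                    ┃ 
              ┗━━━━━━━━━━━━━━━━━━━━┛ 


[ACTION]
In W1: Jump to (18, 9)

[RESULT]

       ┏━━━━━━━━━━━━━━━━━━━━━━━━━━━━━
       ┃ MapNavigator                
       ┠─────────────────────────────
       ┃.............................
       ┃.............................
       ┃.............................
       ┃.............................
       ┃.............................
       ┃...............@.............
       ┃...........^.................
       ┃..♣........^^^...............
       ┃...........^.................
       ┃.♣.♣.......^.................
       ┗━━━━━━━━━━━━━━━━━━━━━━━━━━━━━
              ┃                    ┃ 
              ┗━━━━━━━━━━━━━━━━━━━━┛ 


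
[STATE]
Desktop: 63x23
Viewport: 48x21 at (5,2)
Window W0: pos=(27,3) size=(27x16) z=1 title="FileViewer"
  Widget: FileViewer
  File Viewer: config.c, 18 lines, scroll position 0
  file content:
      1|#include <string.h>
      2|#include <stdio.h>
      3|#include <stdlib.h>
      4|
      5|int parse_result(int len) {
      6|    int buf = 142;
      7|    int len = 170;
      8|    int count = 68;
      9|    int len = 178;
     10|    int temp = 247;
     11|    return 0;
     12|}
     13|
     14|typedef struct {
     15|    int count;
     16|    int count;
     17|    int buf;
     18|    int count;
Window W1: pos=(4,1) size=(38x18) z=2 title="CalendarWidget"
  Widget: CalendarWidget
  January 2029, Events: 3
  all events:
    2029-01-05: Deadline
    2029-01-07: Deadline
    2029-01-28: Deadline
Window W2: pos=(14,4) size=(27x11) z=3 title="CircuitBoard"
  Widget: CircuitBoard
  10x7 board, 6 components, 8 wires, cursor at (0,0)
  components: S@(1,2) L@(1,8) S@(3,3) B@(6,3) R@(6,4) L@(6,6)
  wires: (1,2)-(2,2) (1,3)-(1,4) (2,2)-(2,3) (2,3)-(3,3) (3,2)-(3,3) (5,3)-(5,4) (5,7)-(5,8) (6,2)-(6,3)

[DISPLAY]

 CalendarWidget                     ┃           
────────────────────────────────────┨━━━━━━━━━━━
         ┏━━━━━━━━━━━━━━━━━━━━━━━━━┓┃           
Mo Tu We ┃ CircuitBoard            ┃┃───────────
 1  2  3 ┠─────────────────────────┨┃ng.h>     ▲
 8  9 10 ┃   0 1 2 3 4 5 6 7 8 9   ┃┃o.h>      █
15 16 17 ┃0  [.]                   ┃┃ib.h>     ░
22 23 24 ┃                         ┃┃          ░
29 30 31 ┃1           S   · ─ ·    ┃┃lt(int len░
         ┃            │            ┃┃142;      ░
         ┃2           · ─ ·        ┃┃170;      ░
         ┃                │        ┃┃= 68;     ░
         ┗━━━━━━━━━━━━━━━━━━━━━━━━━┛┃178;      ░
                                    ┃ 247;     ░
                                    ┃          ░
                                    ┃          ▼
━━━━━━━━━━━━━━━━━━━━━━━━━━━━━━━━━━━━┛━━━━━━━━━━━
                                                
                                                
                                                
                                                


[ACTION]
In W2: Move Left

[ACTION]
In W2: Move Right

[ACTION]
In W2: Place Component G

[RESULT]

 CalendarWidget                     ┃           
────────────────────────────────────┨━━━━━━━━━━━
         ┏━━━━━━━━━━━━━━━━━━━━━━━━━┓┃           
Mo Tu We ┃ CircuitBoard            ┃┃───────────
 1  2  3 ┠─────────────────────────┨┃ng.h>     ▲
 8  9 10 ┃   0 1 2 3 4 5 6 7 8 9   ┃┃o.h>      █
15 16 17 ┃0      [G]               ┃┃ib.h>     ░
22 23 24 ┃                         ┃┃          ░
29 30 31 ┃1           S   · ─ ·    ┃┃lt(int len░
         ┃            │            ┃┃142;      ░
         ┃2           · ─ ·        ┃┃170;      ░
         ┃                │        ┃┃= 68;     ░
         ┗━━━━━━━━━━━━━━━━━━━━━━━━━┛┃178;      ░
                                    ┃ 247;     ░
                                    ┃          ░
                                    ┃          ▼
━━━━━━━━━━━━━━━━━━━━━━━━━━━━━━━━━━━━┛━━━━━━━━━━━
                                                
                                                
                                                
                                                


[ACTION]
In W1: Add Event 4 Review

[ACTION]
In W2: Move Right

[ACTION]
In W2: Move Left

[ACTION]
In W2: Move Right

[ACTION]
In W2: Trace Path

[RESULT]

 CalendarWidget                     ┃           
────────────────────────────────────┨━━━━━━━━━━━
         ┏━━━━━━━━━━━━━━━━━━━━━━━━━┓┃           
Mo Tu We ┃ CircuitBoard            ┃┃───────────
 1  2  3 ┠─────────────────────────┨┃ng.h>     ▲
 8  9 10 ┃   0 1 2 3 4 5 6 7 8 9   ┃┃o.h>      █
15 16 17 ┃0       G  [.]           ┃┃ib.h>     ░
22 23 24 ┃                         ┃┃          ░
29 30 31 ┃1           S   · ─ ·    ┃┃lt(int len░
         ┃            │            ┃┃142;      ░
         ┃2           · ─ ·        ┃┃170;      ░
         ┃                │        ┃┃= 68;     ░
         ┗━━━━━━━━━━━━━━━━━━━━━━━━━┛┃178;      ░
                                    ┃ 247;     ░
                                    ┃          ░
                                    ┃          ▼
━━━━━━━━━━━━━━━━━━━━━━━━━━━━━━━━━━━━┛━━━━━━━━━━━
                                                
                                                
                                                
                                                


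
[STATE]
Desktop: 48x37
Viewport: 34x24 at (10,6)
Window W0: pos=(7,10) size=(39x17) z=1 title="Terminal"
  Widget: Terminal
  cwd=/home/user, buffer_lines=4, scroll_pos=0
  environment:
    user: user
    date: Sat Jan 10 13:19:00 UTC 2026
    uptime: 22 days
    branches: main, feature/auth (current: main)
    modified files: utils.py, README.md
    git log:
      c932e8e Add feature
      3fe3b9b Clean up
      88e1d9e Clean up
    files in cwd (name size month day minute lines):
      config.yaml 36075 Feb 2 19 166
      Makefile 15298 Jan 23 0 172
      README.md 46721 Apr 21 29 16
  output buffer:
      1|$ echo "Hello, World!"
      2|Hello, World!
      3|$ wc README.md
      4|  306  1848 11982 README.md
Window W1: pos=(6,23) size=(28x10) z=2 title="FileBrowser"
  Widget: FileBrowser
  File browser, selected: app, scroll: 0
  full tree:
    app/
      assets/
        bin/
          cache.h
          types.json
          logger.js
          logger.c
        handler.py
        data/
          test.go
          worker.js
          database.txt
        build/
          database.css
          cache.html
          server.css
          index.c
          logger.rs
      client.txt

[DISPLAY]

                                  
                                  
                                  
                                  
━━━━━━━━━━━━━━━━━━━━━━━━━━━━━━━━━━
erminal                           
──────────────────────────────────
echo "Hello, World!"              
llo, World!                       
wc README.md                      
306  1848 11982 README.md         
█                                 
                                  
                                  
                                  
                                  
                                  
━━━━━━━━━━━━━━━━━━━━━━━┓          
leBrowser              ┃          
───────────────────────┨          
-] app/                ┃━━━━━━━━━━
 [+] assets/           ┃          
 client.txt            ┃          
                       ┃          


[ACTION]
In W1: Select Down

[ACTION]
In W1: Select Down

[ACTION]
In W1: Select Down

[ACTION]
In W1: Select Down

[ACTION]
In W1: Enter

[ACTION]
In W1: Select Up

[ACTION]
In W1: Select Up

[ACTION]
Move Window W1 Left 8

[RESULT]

                                  
                                  
                                  
                                  
━━━━━━━━━━━━━━━━━━━━━━━━━━━━━━━━━━
erminal                           
──────────────────────────────────
echo "Hello, World!"              
llo, World!                       
wc README.md                      
306  1848 11982 README.md         
█                                 
                                  
                                  
                                  
                                  
                                  
━━━━━━━━━━━━━━━━━┓                
ser              ┃                
─────────────────┨                
/                ┃━━━━━━━━━━━━━━━━
ssets/           ┃                
t.txt            ┃                
                 ┃                


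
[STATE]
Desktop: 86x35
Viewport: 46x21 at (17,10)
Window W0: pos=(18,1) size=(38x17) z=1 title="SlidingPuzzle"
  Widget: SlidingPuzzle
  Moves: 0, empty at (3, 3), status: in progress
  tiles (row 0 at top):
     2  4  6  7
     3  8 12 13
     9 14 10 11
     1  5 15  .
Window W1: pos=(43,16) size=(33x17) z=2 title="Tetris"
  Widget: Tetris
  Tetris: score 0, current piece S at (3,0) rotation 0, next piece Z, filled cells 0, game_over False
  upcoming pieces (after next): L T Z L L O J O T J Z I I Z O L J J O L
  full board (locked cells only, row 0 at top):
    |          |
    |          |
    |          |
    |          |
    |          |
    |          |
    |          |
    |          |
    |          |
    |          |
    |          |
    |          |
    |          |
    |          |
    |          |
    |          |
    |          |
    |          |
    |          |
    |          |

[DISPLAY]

 ┃├────┼────┼────┼────┤               ┃       
 ┃│  1 │  5 │ 15 │    │               ┃       
 ┃└────┴────┴────┴────┘               ┃       
 ┃Moves: 0                            ┃       
 ┃                                    ┃       
 ┃                                    ┃       
 ┃                        ┏━━━━━━━━━━━━━━━━━━━
 ┗━━━━━━━━━━━━━━━━━━━━━━━━┃ Tetris            
                          ┠───────────────────
                          ┃          │Next:   
                          ┃          │▓▓      
                          ┃          │ ▓▓     
                          ┃          │        
                          ┃          │        
                          ┃          │        
                          ┃          │Score:  
                          ┃          │0       
                          ┃          │        
                          ┃          │        
                          ┃          │        
                          ┃          │        


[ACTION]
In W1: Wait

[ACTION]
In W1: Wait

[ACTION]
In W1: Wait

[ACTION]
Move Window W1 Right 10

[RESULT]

 ┃├────┼────┼────┼────┤               ┃       
 ┃│  1 │  5 │ 15 │    │               ┃       
 ┃└────┴────┴────┴────┘               ┃       
 ┃Moves: 0                            ┃       
 ┃                                    ┃       
 ┃                                    ┃       
 ┃                                  ┏━━━━━━━━━
 ┗━━━━━━━━━━━━━━━━━━━━━━━━━━━━━━━━━━┃ Tetris  
                                    ┠─────────
                                    ┃         
                                    ┃         
                                    ┃         
                                    ┃         
                                    ┃         
                                    ┃         
                                    ┃         
                                    ┃         
                                    ┃         
                                    ┃         
                                    ┃         
                                    ┃         
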